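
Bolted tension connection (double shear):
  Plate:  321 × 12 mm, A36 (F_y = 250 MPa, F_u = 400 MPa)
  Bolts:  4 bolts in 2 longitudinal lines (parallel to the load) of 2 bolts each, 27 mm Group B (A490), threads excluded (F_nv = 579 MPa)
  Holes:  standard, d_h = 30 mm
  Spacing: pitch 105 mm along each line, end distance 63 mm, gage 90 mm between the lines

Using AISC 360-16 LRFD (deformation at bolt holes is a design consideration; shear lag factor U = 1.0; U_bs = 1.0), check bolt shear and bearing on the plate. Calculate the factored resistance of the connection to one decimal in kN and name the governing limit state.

881.3 kN (bearing governs)

Bolt shear: A_b = π(27)²/4 = 572.56 mm². φR_n = 0.75 × 579 × 572.56 × 4 × 2 = 1989.1 kN.
Bearing (12 mm plate, F_u = 400 MPa): end bolts L_c = 63 − 30/2 = 48, R_n = min(1.2×48×12×400, 2.4×27×12×400) = 276.48 kN/bolt; interior L_c = 105 − 30 = 75, R_n = 311.04 kN/bolt. φR_n = 0.75 × (2×276.48 + 2×311.04) = 881.3 kN.
Governing: min(1989.1, 881.3) = 881.3 kN → bearing.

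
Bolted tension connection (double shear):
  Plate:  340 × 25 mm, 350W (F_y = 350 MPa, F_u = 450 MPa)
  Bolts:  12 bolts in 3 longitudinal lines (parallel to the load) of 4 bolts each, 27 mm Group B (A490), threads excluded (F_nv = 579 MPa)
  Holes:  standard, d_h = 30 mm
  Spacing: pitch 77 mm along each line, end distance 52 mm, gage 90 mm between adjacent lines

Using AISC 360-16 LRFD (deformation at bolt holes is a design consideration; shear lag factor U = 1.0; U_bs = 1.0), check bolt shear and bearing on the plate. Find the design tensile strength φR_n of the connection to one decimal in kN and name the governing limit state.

5406.8 kN (bearing governs)

Bolt shear: A_b = π(27)²/4 = 572.56 mm². φR_n = 0.75 × 579 × 572.56 × 12 × 2 = 5967.2 kN.
Bearing (25 mm plate, F_u = 450 MPa): end bolts L_c = 52 − 30/2 = 37, R_n = min(1.2×37×25×450, 2.4×27×25×450) = 499.5 kN/bolt; interior L_c = 77 − 30 = 47, R_n = 634.5 kN/bolt. φR_n = 0.75 × (3×499.5 + 9×634.5) = 5406.8 kN.
Governing: min(5967.2, 5406.8) = 5406.8 kN → bearing.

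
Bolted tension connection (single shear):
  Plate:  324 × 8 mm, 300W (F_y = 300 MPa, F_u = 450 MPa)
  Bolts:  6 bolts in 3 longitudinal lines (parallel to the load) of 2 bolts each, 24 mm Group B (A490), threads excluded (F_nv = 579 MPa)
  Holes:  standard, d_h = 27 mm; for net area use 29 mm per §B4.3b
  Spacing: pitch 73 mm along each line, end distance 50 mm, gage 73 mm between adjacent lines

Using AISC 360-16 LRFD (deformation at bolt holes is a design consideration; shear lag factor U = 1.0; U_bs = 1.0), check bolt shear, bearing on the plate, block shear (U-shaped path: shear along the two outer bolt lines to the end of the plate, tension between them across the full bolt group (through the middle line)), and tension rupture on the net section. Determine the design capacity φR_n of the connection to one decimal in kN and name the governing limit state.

495.2 kN (block shear governs)

Bolt shear: A_b = π(24)²/4 = 452.39 mm². φR_n = 0.75 × 579 × 452.39 × 6 × 1 = 1178.7 kN.
Bearing (8 mm plate, F_u = 450 MPa): end bolts L_c = 50 − 27/2 = 36.5, R_n = min(1.2×36.5×8×450, 2.4×24×8×450) = 157.68 kN/bolt; interior L_c = 73 − 27 = 46, R_n = 198.72 kN/bolt. φR_n = 0.75 × (3×157.68 + 3×198.72) = 801.9 kN.
Block shear: shear path 2×[50+1×73] = 2×123 mm, A_gv = 1968, A_nv = 2×(123 − 1.5×29)×8 = 1272 mm²; tension across gage: (146 − 2×29)×8 = 704 mm². R_n = min(0.6×450×1272, 0.6×300×1968) + 1.0×450×704 = min(343.44, 354.24) + 316.8 = 660.24 kN. φR_n = 0.75 × 660.24 = 495.2 kN.
Tension rupture (net): A_n = (324 − 3×29)×8 = 1896 mm² (U = 1.0, A_e = A_n). φR_n = 0.75 × 450 × 1896 = 639.9 kN.
Governing: min(1178.7, 801.9, 495.2, 639.9) = 495.2 kN → block shear.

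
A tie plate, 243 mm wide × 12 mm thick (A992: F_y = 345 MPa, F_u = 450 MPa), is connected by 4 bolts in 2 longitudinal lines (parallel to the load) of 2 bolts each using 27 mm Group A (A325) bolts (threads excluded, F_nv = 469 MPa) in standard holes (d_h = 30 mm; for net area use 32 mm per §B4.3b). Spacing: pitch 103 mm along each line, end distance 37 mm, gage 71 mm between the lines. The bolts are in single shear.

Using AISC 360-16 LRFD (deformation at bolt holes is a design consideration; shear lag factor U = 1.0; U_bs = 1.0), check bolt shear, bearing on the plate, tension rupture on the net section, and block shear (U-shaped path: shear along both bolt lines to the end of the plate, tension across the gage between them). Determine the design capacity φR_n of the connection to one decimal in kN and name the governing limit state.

Bolt shear: A_b = π(27)²/4 = 572.56 mm². φR_n = 0.75 × 469 × 572.56 × 4 × 1 = 805.6 kN.
Bearing (12 mm plate, F_u = 450 MPa): end bolts L_c = 37 − 30/2 = 22, R_n = min(1.2×22×12×450, 2.4×27×12×450) = 142.56 kN/bolt; interior L_c = 103 − 30 = 73, R_n = 349.92 kN/bolt. φR_n = 0.75 × (2×142.56 + 2×349.92) = 738.7 kN.
Tension rupture (net): A_n = (243 − 2×32)×12 = 2148 mm² (U = 1.0, A_e = A_n). φR_n = 0.75 × 450 × 2148 = 725.0 kN.
Block shear: shear path 2×[37+1×103] = 2×140 mm, A_gv = 3360, A_nv = 2×(140 − 1.5×32)×12 = 2208 mm²; tension across gage: (71 − 1×32)×12 = 468 mm². R_n = min(0.6×450×2208, 0.6×345×3360) + 1.0×450×468 = min(596.16, 695.52) + 210.6 = 806.76 kN. φR_n = 0.75 × 806.76 = 605.1 kN.
Governing: min(805.6, 738.7, 725.0, 605.1) = 605.1 kN → block shear.

605.1 kN (block shear governs)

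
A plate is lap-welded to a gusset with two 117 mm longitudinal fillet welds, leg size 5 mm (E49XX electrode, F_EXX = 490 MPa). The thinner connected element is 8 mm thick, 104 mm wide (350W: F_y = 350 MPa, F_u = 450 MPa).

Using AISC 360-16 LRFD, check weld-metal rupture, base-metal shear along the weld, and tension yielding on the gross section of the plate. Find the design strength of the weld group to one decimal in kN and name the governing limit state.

Weld metal: throat = 0.707×5 = 3.535 mm, L = 2×117 = 234 mm. φR_n = 0.75 × 0.6 × 490 × 3.535 × 234 = 182.4 kN.
Base metal shear (8 mm plate): yield φR_n = 1.0×0.6×350×8×234 = 393.1 kN; rupture φR_n = 0.75×0.6×450×8×234 = 379.1 kN; take 379.1 kN (rupture).
Tension yield (gross): A_g = 104×8 = 832 mm². φR_n = 0.90 × 350 × 832 = 262.1 kN.
Governing: min(182.4, 379.1, 262.1) = 182.4 kN → weld metal.

182.4 kN (weld metal governs)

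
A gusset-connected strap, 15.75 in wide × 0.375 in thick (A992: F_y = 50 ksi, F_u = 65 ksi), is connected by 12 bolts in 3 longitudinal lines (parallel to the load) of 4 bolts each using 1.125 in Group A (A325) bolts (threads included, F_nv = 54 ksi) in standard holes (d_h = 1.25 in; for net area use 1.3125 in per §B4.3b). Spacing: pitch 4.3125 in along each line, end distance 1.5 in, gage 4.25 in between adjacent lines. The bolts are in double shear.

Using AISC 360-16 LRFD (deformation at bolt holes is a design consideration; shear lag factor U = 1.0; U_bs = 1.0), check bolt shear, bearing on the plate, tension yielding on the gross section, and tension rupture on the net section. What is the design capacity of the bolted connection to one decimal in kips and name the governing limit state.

215.9 kips (net-section rupture governs)

Bolt shear: A_b = π(1.125)²/4 = 0.99402 in². φR_n = 0.75 × 54 × 0.99402 × 12 × 2 = 966.2 kips.
Bearing (0.375 in plate, F_u = 65 ksi): end bolts L_c = 1.5 − 1.25/2 = 0.875, R_n = min(1.2×0.875×0.375×65, 2.4×1.125×0.375×65) = 25.594 kips/bolt; interior L_c = 4.3125 − 1.25 = 3.0625, R_n = 65.813 kips/bolt. φR_n = 0.75 × (3×25.594 + 9×65.813) = 501.8 kips.
Tension yield (gross): A_g = 15.75×0.375 = 5.9063 in². φR_n = 0.90 × 50 × 5.9063 = 265.8 kips.
Tension rupture (net): A_n = (15.75 − 3×1.3125)×0.375 = 4.4297 in² (U = 1.0, A_e = A_n). φR_n = 0.75 × 65 × 4.4297 = 215.9 kips.
Governing: min(966.2, 501.8, 265.8, 215.9) = 215.9 kips → net-section rupture.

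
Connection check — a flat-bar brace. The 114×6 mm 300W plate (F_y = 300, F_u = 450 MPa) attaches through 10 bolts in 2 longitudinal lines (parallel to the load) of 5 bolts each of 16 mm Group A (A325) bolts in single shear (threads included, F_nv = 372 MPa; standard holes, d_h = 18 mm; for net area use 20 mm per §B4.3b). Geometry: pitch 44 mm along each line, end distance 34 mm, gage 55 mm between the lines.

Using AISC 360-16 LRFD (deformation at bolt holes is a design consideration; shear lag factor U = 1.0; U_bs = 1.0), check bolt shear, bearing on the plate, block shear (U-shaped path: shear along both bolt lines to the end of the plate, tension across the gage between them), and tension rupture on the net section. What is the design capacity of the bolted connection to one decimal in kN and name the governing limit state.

Bolt shear: A_b = π(16)²/4 = 201.06 mm². φR_n = 0.75 × 372 × 201.06 × 10 × 1 = 561.0 kN.
Bearing (6 mm plate, F_u = 450 MPa): end bolts L_c = 34 − 18/2 = 25, R_n = min(1.2×25×6×450, 2.4×16×6×450) = 81 kN/bolt; interior L_c = 44 − 18 = 26, R_n = 84.24 kN/bolt. φR_n = 0.75 × (2×81 + 8×84.24) = 626.9 kN.
Block shear: shear path 2×[34+4×44] = 2×210 mm, A_gv = 2520, A_nv = 2×(210 − 4.5×20)×6 = 1440 mm²; tension across gage: (55 − 1×20)×6 = 210 mm². R_n = min(0.6×450×1440, 0.6×300×2520) + 1.0×450×210 = min(388.8, 453.6) + 94.5 = 483.3 kN. φR_n = 0.75 × 483.3 = 362.5 kN.
Tension rupture (net): A_n = (114 − 2×20)×6 = 444 mm² (U = 1.0, A_e = A_n). φR_n = 0.75 × 450 × 444 = 149.9 kN.
Governing: min(561.0, 626.9, 362.5, 149.9) = 149.9 kN → net-section rupture.

149.9 kN (net-section rupture governs)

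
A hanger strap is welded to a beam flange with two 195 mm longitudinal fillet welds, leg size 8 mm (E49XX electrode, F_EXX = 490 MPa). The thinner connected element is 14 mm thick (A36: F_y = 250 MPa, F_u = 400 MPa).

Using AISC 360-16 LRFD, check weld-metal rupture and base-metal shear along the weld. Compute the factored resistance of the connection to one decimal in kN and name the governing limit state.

486.4 kN (weld metal governs)

Weld metal: throat = 0.707×8 = 5.656 mm, L = 2×195 = 390 mm. φR_n = 0.75 × 0.6 × 490 × 5.656 × 390 = 486.4 kN.
Base metal shear (14 mm plate): yield φR_n = 1.0×0.6×250×14×390 = 819.0 kN; rupture φR_n = 0.75×0.6×400×14×390 = 982.8 kN; take 819.0 kN (yield).
Governing: min(486.4, 819.0) = 486.4 kN → weld metal.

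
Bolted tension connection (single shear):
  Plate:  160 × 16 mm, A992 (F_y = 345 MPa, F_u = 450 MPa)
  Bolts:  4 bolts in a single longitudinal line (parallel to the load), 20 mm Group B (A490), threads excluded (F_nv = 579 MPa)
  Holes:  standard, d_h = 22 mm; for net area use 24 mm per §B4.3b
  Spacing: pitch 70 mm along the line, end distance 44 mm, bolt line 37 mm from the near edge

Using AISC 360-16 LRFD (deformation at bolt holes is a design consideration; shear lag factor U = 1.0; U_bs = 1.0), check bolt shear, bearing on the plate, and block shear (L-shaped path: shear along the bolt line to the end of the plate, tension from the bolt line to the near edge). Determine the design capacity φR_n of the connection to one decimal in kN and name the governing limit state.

Bolt shear: A_b = π(20)²/4 = 314.16 mm². φR_n = 0.75 × 579 × 314.16 × 4 × 1 = 545.7 kN.
Bearing (16 mm plate, F_u = 450 MPa): end bolts L_c = 44 − 22/2 = 33, R_n = min(1.2×33×16×450, 2.4×20×16×450) = 285.12 kN/bolt; interior L_c = 70 − 22 = 48, R_n = 345.6 kN/bolt. φR_n = 0.75 × (1×285.12 + 3×345.6) = 991.4 kN.
Block shear: shear path 1×[44+3×70] = 1×254 mm, A_gv = 4064, A_nv = 1×(254 − 3.5×24)×16 = 2720 mm²; tension to near edge: (37 − 0.5×24)×16 = 400 mm². R_n = min(0.6×450×2720, 0.6×345×4064) + 1.0×450×400 = min(734.4, 841.25) + 180 = 914.4 kN. φR_n = 0.75 × 914.4 = 685.8 kN.
Governing: min(545.7, 991.4, 685.8) = 545.7 kN → bolt shear.

545.7 kN (bolt shear governs)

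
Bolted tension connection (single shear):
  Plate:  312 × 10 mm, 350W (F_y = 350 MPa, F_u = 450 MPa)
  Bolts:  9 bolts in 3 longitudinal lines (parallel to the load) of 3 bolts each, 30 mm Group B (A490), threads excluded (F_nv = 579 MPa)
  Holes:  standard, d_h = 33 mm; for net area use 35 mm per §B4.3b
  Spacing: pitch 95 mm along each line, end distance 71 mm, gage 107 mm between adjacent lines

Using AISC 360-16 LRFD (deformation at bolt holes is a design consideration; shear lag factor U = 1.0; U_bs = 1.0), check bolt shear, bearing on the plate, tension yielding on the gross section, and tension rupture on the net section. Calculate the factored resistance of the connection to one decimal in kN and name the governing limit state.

Bolt shear: A_b = π(30)²/4 = 706.86 mm². φR_n = 0.75 × 579 × 706.86 × 9 × 1 = 2762.6 kN.
Bearing (10 mm plate, F_u = 450 MPa): end bolts L_c = 71 − 33/2 = 54.5, R_n = min(1.2×54.5×10×450, 2.4×30×10×450) = 294.3 kN/bolt; interior L_c = 95 − 33 = 62, R_n = 324 kN/bolt. φR_n = 0.75 × (3×294.3 + 6×324) = 2120.2 kN.
Tension yield (gross): A_g = 312×10 = 3120 mm². φR_n = 0.90 × 350 × 3120 = 982.8 kN.
Tension rupture (net): A_n = (312 − 3×35)×10 = 2070 mm² (U = 1.0, A_e = A_n). φR_n = 0.75 × 450 × 2070 = 698.6 kN.
Governing: min(2762.6, 2120.2, 982.8, 698.6) = 698.6 kN → net-section rupture.

698.6 kN (net-section rupture governs)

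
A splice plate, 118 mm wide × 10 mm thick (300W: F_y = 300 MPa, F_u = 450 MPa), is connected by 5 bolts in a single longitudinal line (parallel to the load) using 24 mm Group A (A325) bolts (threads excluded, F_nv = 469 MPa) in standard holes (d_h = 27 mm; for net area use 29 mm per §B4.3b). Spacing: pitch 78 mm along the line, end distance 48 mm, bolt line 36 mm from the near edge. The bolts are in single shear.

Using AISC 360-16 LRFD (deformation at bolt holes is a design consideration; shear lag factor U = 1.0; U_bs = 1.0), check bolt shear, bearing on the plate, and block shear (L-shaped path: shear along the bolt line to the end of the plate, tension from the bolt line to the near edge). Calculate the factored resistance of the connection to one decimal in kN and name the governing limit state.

Bolt shear: A_b = π(24)²/4 = 452.39 mm². φR_n = 0.75 × 469 × 452.39 × 5 × 1 = 795.6 kN.
Bearing (10 mm plate, F_u = 450 MPa): end bolts L_c = 48 − 27/2 = 34.5, R_n = min(1.2×34.5×10×450, 2.4×24×10×450) = 186.3 kN/bolt; interior L_c = 78 − 27 = 51, R_n = 259.2 kN/bolt. φR_n = 0.75 × (1×186.3 + 4×259.2) = 917.3 kN.
Block shear: shear path 1×[48+4×78] = 1×360 mm, A_gv = 3600, A_nv = 1×(360 − 4.5×29)×10 = 2295 mm²; tension to near edge: (36 − 0.5×29)×10 = 215 mm². R_n = min(0.6×450×2295, 0.6×300×3600) + 1.0×450×215 = min(619.65, 648) + 96.75 = 716.4 kN. φR_n = 0.75 × 716.4 = 537.3 kN.
Governing: min(795.6, 917.3, 537.3) = 537.3 kN → block shear.

537.3 kN (block shear governs)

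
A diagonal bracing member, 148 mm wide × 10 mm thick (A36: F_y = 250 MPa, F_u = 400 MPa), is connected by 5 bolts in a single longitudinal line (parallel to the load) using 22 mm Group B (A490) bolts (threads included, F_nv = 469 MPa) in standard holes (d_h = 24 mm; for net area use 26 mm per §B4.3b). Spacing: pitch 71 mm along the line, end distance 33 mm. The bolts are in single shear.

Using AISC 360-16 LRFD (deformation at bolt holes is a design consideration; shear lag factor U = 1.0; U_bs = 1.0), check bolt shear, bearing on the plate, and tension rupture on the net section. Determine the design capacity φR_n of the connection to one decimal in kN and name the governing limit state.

Bolt shear: A_b = π(22)²/4 = 380.13 mm². φR_n = 0.75 × 469 × 380.13 × 5 × 1 = 668.6 kN.
Bearing (10 mm plate, F_u = 400 MPa): end bolts L_c = 33 − 24/2 = 21, R_n = min(1.2×21×10×400, 2.4×22×10×400) = 100.8 kN/bolt; interior L_c = 71 − 24 = 47, R_n = 211.2 kN/bolt. φR_n = 0.75 × (1×100.8 + 4×211.2) = 709.2 kN.
Tension rupture (net): A_n = (148 − 1×26)×10 = 1220 mm² (U = 1.0, A_e = A_n). φR_n = 0.75 × 400 × 1220 = 366.0 kN.
Governing: min(668.6, 709.2, 366.0) = 366.0 kN → net-section rupture.

366.0 kN (net-section rupture governs)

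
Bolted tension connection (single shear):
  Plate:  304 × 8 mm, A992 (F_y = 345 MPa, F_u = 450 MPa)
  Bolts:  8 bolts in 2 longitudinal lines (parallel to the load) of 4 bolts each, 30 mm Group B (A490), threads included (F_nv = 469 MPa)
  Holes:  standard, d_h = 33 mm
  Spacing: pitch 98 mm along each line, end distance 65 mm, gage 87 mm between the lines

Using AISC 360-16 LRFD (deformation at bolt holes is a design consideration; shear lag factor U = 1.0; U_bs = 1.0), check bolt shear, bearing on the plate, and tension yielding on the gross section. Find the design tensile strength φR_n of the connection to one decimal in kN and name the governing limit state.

755.1 kN (gross-section yield governs)

Bolt shear: A_b = π(30)²/4 = 706.86 mm². φR_n = 0.75 × 469 × 706.86 × 8 × 1 = 1989.1 kN.
Bearing (8 mm plate, F_u = 450 MPa): end bolts L_c = 65 − 33/2 = 48.5, R_n = min(1.2×48.5×8×450, 2.4×30×8×450) = 209.52 kN/bolt; interior L_c = 98 − 33 = 65, R_n = 259.2 kN/bolt. φR_n = 0.75 × (2×209.52 + 6×259.2) = 1480.7 kN.
Tension yield (gross): A_g = 304×8 = 2432 mm². φR_n = 0.90 × 345 × 2432 = 755.1 kN.
Governing: min(1989.1, 1480.7, 755.1) = 755.1 kN → gross-section yield.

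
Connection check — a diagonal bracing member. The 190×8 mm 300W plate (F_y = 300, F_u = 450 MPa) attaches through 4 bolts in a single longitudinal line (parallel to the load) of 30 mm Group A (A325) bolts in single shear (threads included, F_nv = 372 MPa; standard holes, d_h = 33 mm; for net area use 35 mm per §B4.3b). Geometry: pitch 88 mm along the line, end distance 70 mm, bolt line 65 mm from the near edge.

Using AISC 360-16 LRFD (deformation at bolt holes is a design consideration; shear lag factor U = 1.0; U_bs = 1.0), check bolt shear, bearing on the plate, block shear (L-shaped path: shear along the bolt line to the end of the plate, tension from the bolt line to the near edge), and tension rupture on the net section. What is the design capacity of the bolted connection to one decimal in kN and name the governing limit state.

Bolt shear: A_b = π(30)²/4 = 706.86 mm². φR_n = 0.75 × 372 × 706.86 × 4 × 1 = 788.9 kN.
Bearing (8 mm plate, F_u = 450 MPa): end bolts L_c = 70 − 33/2 = 53.5, R_n = min(1.2×53.5×8×450, 2.4×30×8×450) = 231.12 kN/bolt; interior L_c = 88 − 33 = 55, R_n = 237.6 kN/bolt. φR_n = 0.75 × (1×231.12 + 3×237.6) = 707.9 kN.
Block shear: shear path 1×[70+3×88] = 1×334 mm, A_gv = 2672, A_nv = 1×(334 − 3.5×35)×8 = 1692 mm²; tension to near edge: (65 − 0.5×35)×8 = 380 mm². R_n = min(0.6×450×1692, 0.6×300×2672) + 1.0×450×380 = min(456.84, 480.96) + 171 = 627.84 kN. φR_n = 0.75 × 627.84 = 470.9 kN.
Tension rupture (net): A_n = (190 − 1×35)×8 = 1240 mm² (U = 1.0, A_e = A_n). φR_n = 0.75 × 450 × 1240 = 418.5 kN.
Governing: min(788.9, 707.9, 470.9, 418.5) = 418.5 kN → net-section rupture.

418.5 kN (net-section rupture governs)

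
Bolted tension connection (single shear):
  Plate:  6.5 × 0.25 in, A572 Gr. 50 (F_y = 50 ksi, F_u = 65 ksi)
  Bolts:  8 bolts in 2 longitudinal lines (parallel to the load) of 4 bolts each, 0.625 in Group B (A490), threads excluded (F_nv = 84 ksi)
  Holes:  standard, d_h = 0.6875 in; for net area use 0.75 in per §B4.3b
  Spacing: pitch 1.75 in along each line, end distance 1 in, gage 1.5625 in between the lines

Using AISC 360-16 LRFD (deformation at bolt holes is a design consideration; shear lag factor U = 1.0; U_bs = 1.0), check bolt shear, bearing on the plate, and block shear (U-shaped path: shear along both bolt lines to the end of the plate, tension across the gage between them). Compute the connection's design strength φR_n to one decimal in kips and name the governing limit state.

62.9 kips (block shear governs)

Bolt shear: A_b = π(0.625)²/4 = 0.3068 in². φR_n = 0.75 × 84 × 0.3068 × 8 × 1 = 154.6 kips.
Bearing (0.25 in plate, F_u = 65 ksi): end bolts L_c = 1 − 0.6875/2 = 0.65625, R_n = min(1.2×0.65625×0.25×65, 2.4×0.625×0.25×65) = 12.797 kips/bolt; interior L_c = 1.75 − 0.6875 = 1.0625, R_n = 20.719 kips/bolt. φR_n = 0.75 × (2×12.797 + 6×20.719) = 112.4 kips.
Block shear: shear path 2×[1+3×1.75] = 2×6.25 in, A_gv = 3.125, A_nv = 2×(6.25 − 3.5×0.75)×0.25 = 1.8125 in²; tension across gage: (1.5625 − 1×0.75)×0.25 = 0.20313 in². R_n = min(0.6×65×1.8125, 0.6×50×3.125) + 1.0×65×0.20313 = min(70.688, 93.75) + 13.203 = 83.891 kips. φR_n = 0.75 × 83.891 = 62.9 kips.
Governing: min(154.6, 112.4, 62.9) = 62.9 kips → block shear.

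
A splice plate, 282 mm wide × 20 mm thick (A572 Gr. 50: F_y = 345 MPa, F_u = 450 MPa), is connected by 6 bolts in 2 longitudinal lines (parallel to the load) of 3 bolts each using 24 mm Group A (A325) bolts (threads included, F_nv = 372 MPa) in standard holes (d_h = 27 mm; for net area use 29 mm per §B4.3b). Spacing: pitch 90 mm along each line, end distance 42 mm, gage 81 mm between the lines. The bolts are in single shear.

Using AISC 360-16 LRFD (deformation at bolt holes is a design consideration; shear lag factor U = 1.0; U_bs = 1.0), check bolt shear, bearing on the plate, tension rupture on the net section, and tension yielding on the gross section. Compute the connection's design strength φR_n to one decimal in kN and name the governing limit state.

Bolt shear: A_b = π(24)²/4 = 452.39 mm². φR_n = 0.75 × 372 × 452.39 × 6 × 1 = 757.3 kN.
Bearing (20 mm plate, F_u = 450 MPa): end bolts L_c = 42 − 27/2 = 28.5, R_n = min(1.2×28.5×20×450, 2.4×24×20×450) = 307.8 kN/bolt; interior L_c = 90 − 27 = 63, R_n = 518.4 kN/bolt. φR_n = 0.75 × (2×307.8 + 4×518.4) = 2016.9 kN.
Tension rupture (net): A_n = (282 − 2×29)×20 = 4480 mm² (U = 1.0, A_e = A_n). φR_n = 0.75 × 450 × 4480 = 1512.0 kN.
Tension yield (gross): A_g = 282×20 = 5640 mm². φR_n = 0.90 × 345 × 5640 = 1751.2 kN.
Governing: min(757.3, 2016.9, 1512.0, 1751.2) = 757.3 kN → bolt shear.

757.3 kN (bolt shear governs)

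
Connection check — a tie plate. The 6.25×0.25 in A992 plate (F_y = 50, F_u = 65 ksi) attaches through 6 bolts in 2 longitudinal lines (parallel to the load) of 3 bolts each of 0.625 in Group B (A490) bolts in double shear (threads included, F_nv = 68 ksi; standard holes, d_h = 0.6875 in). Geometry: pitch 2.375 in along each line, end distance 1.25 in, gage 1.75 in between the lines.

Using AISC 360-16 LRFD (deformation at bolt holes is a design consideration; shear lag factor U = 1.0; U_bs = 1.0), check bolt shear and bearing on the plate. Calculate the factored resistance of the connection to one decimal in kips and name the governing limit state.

Bolt shear: A_b = π(0.625)²/4 = 0.3068 in². φR_n = 0.75 × 68 × 0.3068 × 6 × 2 = 187.8 kips.
Bearing (0.25 in plate, F_u = 65 ksi): end bolts L_c = 1.25 − 0.6875/2 = 0.90625, R_n = min(1.2×0.90625×0.25×65, 2.4×0.625×0.25×65) = 17.672 kips/bolt; interior L_c = 2.375 − 0.6875 = 1.6875, R_n = 24.375 kips/bolt. φR_n = 0.75 × (2×17.672 + 4×24.375) = 99.6 kips.
Governing: min(187.8, 99.6) = 99.6 kips → bearing.

99.6 kips (bearing governs)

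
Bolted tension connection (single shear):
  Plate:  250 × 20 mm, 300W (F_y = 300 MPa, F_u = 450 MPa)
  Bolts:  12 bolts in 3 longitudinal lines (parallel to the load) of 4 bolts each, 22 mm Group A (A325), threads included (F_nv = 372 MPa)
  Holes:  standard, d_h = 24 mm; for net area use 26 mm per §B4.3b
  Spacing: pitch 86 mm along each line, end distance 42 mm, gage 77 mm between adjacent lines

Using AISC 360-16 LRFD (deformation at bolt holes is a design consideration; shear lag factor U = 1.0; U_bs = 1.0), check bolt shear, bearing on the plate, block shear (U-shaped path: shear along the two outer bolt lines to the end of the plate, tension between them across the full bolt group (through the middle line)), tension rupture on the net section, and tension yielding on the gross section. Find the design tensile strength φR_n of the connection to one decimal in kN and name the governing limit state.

Bolt shear: A_b = π(22)²/4 = 380.13 mm². φR_n = 0.75 × 372 × 380.13 × 12 × 1 = 1272.7 kN.
Bearing (20 mm plate, F_u = 450 MPa): end bolts L_c = 42 − 24/2 = 30, R_n = min(1.2×30×20×450, 2.4×22×20×450) = 324 kN/bolt; interior L_c = 86 − 24 = 62, R_n = 475.2 kN/bolt. φR_n = 0.75 × (3×324 + 9×475.2) = 3936.6 kN.
Block shear: shear path 2×[42+3×86] = 2×300 mm, A_gv = 12000, A_nv = 2×(300 − 3.5×26)×20 = 8360 mm²; tension across gage: (154 − 2×26)×20 = 2040 mm². R_n = min(0.6×450×8360, 0.6×300×12000) + 1.0×450×2040 = min(2257.2, 2160) + 918 = 3078 kN. φR_n = 0.75 × 3078 = 2308.5 kN.
Tension rupture (net): A_n = (250 − 3×26)×20 = 3440 mm² (U = 1.0, A_e = A_n). φR_n = 0.75 × 450 × 3440 = 1161.0 kN.
Tension yield (gross): A_g = 250×20 = 5000 mm². φR_n = 0.90 × 300 × 5000 = 1350.0 kN.
Governing: min(1272.7, 3936.6, 2308.5, 1161.0, 1350.0) = 1161.0 kN → net-section rupture.

1161.0 kN (net-section rupture governs)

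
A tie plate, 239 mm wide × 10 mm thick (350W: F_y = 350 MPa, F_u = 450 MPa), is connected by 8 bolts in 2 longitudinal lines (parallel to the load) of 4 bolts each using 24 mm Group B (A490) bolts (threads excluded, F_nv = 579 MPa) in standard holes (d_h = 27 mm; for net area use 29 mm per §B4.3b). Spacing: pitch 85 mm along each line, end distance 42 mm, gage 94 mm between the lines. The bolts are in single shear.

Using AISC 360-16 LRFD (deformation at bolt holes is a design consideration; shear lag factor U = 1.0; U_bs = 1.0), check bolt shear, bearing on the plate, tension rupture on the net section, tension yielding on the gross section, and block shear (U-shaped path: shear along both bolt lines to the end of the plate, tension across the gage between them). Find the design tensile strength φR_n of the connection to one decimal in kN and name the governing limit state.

Bolt shear: A_b = π(24)²/4 = 452.39 mm². φR_n = 0.75 × 579 × 452.39 × 8 × 1 = 1571.6 kN.
Bearing (10 mm plate, F_u = 450 MPa): end bolts L_c = 42 − 27/2 = 28.5, R_n = min(1.2×28.5×10×450, 2.4×24×10×450) = 153.9 kN/bolt; interior L_c = 85 − 27 = 58, R_n = 259.2 kN/bolt. φR_n = 0.75 × (2×153.9 + 6×259.2) = 1397.3 kN.
Tension rupture (net): A_n = (239 − 2×29)×10 = 1810 mm² (U = 1.0, A_e = A_n). φR_n = 0.75 × 450 × 1810 = 610.9 kN.
Tension yield (gross): A_g = 239×10 = 2390 mm². φR_n = 0.90 × 350 × 2390 = 752.9 kN.
Block shear: shear path 2×[42+3×85] = 2×297 mm, A_gv = 5940, A_nv = 2×(297 − 3.5×29)×10 = 3910 mm²; tension across gage: (94 − 1×29)×10 = 650 mm². R_n = min(0.6×450×3910, 0.6×350×5940) + 1.0×450×650 = min(1055.7, 1247.4) + 292.5 = 1348.2 kN. φR_n = 0.75 × 1348.2 = 1011.2 kN.
Governing: min(1571.6, 1397.3, 610.9, 752.9, 1011.2) = 610.9 kN → net-section rupture.

610.9 kN (net-section rupture governs)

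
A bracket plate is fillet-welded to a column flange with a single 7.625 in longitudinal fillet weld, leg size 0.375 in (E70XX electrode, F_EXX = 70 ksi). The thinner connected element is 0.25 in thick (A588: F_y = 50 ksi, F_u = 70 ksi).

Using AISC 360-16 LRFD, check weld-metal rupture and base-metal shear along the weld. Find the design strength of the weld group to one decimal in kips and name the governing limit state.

57.2 kips (base-metal shear governs)

Weld metal: throat = 0.707×0.375 = 0.26513 in, L = 7.625 in. φR_n = 0.75 × 0.6 × 70 × 0.26513 × 7.625 = 63.7 kips.
Base metal shear (0.25 in plate): yield φR_n = 1.0×0.6×50×0.25×7.625 = 57.2 kips; rupture φR_n = 0.75×0.6×70×0.25×7.625 = 60.0 kips; take 57.2 kips (yield).
Governing: min(63.7, 57.2) = 57.2 kips → base-metal shear.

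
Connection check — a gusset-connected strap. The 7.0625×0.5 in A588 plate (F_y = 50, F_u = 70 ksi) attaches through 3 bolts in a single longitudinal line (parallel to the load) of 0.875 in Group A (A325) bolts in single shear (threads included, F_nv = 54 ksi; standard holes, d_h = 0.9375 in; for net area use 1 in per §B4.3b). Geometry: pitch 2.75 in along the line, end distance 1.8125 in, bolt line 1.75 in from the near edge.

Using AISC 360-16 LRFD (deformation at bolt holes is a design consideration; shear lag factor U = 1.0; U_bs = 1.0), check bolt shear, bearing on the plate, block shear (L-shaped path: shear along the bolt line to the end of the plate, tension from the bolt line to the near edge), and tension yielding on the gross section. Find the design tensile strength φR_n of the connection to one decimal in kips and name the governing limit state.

73.1 kips (bolt shear governs)

Bolt shear: A_b = π(0.875)²/4 = 0.60132 in². φR_n = 0.75 × 54 × 0.60132 × 3 × 1 = 73.1 kips.
Bearing (0.5 in plate, F_u = 70 ksi): end bolts L_c = 1.8125 − 0.9375/2 = 1.34375, R_n = min(1.2×1.34375×0.5×70, 2.4×0.875×0.5×70) = 56.438 kips/bolt; interior L_c = 2.75 − 0.9375 = 1.8125, R_n = 73.5 kips/bolt. φR_n = 0.75 × (1×56.438 + 2×73.5) = 152.6 kips.
Block shear: shear path 1×[1.8125+2×2.75] = 1×7.3125 in, A_gv = 3.6563, A_nv = 1×(7.3125 − 2.5×1)×0.5 = 2.4063 in²; tension to near edge: (1.75 − 0.5×1)×0.5 = 0.625 in². R_n = min(0.6×70×2.4063, 0.6×50×3.6563) + 1.0×70×0.625 = min(101.06, 109.69) + 43.75 = 144.81 kips. φR_n = 0.75 × 144.81 = 108.6 kips.
Tension yield (gross): A_g = 7.0625×0.5 = 3.5313 in². φR_n = 0.90 × 50 × 3.5313 = 158.9 kips.
Governing: min(73.1, 152.6, 108.6, 158.9) = 73.1 kips → bolt shear.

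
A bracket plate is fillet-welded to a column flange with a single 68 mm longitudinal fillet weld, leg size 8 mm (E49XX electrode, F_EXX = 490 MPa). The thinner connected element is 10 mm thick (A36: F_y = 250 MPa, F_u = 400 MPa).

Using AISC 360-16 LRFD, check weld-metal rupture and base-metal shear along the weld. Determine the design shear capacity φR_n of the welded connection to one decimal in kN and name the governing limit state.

84.8 kN (weld metal governs)

Weld metal: throat = 0.707×8 = 5.656 mm, L = 68 mm. φR_n = 0.75 × 0.6 × 490 × 5.656 × 68 = 84.8 kN.
Base metal shear (10 mm plate): yield φR_n = 1.0×0.6×250×10×68 = 102.0 kN; rupture φR_n = 0.75×0.6×400×10×68 = 122.4 kN; take 102.0 kN (yield).
Governing: min(84.8, 102.0) = 84.8 kN → weld metal.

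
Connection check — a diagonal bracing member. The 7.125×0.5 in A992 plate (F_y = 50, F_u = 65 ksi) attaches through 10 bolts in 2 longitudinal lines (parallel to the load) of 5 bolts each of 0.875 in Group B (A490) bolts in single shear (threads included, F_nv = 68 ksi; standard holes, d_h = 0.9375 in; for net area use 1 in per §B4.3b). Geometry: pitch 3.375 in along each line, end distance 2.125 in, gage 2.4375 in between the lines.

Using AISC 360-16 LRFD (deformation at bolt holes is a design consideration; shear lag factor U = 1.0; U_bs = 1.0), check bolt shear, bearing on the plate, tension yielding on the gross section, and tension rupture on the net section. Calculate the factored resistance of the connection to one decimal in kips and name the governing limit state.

124.9 kips (net-section rupture governs)

Bolt shear: A_b = π(0.875)²/4 = 0.60132 in². φR_n = 0.75 × 68 × 0.60132 × 10 × 1 = 306.7 kips.
Bearing (0.5 in plate, F_u = 65 ksi): end bolts L_c = 2.125 − 0.9375/2 = 1.65625, R_n = min(1.2×1.65625×0.5×65, 2.4×0.875×0.5×65) = 64.594 kips/bolt; interior L_c = 3.375 − 0.9375 = 2.4375, R_n = 68.25 kips/bolt. φR_n = 0.75 × (2×64.594 + 8×68.25) = 506.4 kips.
Tension yield (gross): A_g = 7.125×0.5 = 3.5625 in². φR_n = 0.90 × 50 × 3.5625 = 160.3 kips.
Tension rupture (net): A_n = (7.125 − 2×1)×0.5 = 2.5625 in² (U = 1.0, A_e = A_n). φR_n = 0.75 × 65 × 2.5625 = 124.9 kips.
Governing: min(306.7, 506.4, 160.3, 124.9) = 124.9 kips → net-section rupture.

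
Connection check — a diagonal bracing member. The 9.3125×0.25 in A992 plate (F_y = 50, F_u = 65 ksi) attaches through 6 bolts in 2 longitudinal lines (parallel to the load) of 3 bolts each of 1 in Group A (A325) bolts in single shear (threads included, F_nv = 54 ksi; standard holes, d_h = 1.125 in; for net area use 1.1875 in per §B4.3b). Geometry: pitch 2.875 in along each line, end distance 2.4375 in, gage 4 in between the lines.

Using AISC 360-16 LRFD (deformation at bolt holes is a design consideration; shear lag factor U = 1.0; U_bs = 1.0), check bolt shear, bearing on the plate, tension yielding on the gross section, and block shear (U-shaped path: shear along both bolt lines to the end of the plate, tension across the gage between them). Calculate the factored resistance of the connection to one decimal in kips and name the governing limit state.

Bolt shear: A_b = π(1)²/4 = 0.7854 in². φR_n = 0.75 × 54 × 0.7854 × 6 × 1 = 190.9 kips.
Bearing (0.25 in plate, F_u = 65 ksi): end bolts L_c = 2.4375 − 1.125/2 = 1.875, R_n = min(1.2×1.875×0.25×65, 2.4×1×0.25×65) = 36.563 kips/bolt; interior L_c = 2.875 − 1.125 = 1.75, R_n = 34.125 kips/bolt. φR_n = 0.75 × (2×36.563 + 4×34.125) = 157.2 kips.
Tension yield (gross): A_g = 9.3125×0.25 = 2.3281 in². φR_n = 0.90 × 50 × 2.3281 = 104.8 kips.
Block shear: shear path 2×[2.4375+2×2.875] = 2×8.1875 in, A_gv = 4.0938, A_nv = 2×(8.1875 − 2.5×1.1875)×0.25 = 2.6094 in²; tension across gage: (4 − 1×1.1875)×0.25 = 0.70313 in². R_n = min(0.6×65×2.6094, 0.6×50×4.0938) + 1.0×65×0.70313 = min(101.77, 122.81) + 45.703 = 147.47 kips. φR_n = 0.75 × 147.47 = 110.6 kips.
Governing: min(190.9, 157.2, 104.8, 110.6) = 104.8 kips → gross-section yield.

104.8 kips (gross-section yield governs)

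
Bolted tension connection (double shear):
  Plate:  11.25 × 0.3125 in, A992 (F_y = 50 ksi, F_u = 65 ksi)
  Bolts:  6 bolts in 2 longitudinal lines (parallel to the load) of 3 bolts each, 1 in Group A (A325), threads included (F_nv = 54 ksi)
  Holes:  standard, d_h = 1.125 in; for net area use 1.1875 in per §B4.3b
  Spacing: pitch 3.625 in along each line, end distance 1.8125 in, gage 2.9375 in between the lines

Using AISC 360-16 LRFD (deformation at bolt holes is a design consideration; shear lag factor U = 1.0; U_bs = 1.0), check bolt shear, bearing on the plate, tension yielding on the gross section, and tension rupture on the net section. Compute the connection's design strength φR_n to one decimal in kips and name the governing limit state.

135.2 kips (net-section rupture governs)

Bolt shear: A_b = π(1)²/4 = 0.7854 in². φR_n = 0.75 × 54 × 0.7854 × 6 × 2 = 381.7 kips.
Bearing (0.3125 in plate, F_u = 65 ksi): end bolts L_c = 1.8125 − 1.125/2 = 1.25, R_n = min(1.2×1.25×0.3125×65, 2.4×1×0.3125×65) = 30.469 kips/bolt; interior L_c = 3.625 − 1.125 = 2.5, R_n = 48.75 kips/bolt. φR_n = 0.75 × (2×30.469 + 4×48.75) = 192.0 kips.
Tension yield (gross): A_g = 11.25×0.3125 = 3.5156 in². φR_n = 0.90 × 50 × 3.5156 = 158.2 kips.
Tension rupture (net): A_n = (11.25 − 2×1.1875)×0.3125 = 2.7734 in² (U = 1.0, A_e = A_n). φR_n = 0.75 × 65 × 2.7734 = 135.2 kips.
Governing: min(381.7, 192.0, 158.2, 135.2) = 135.2 kips → net-section rupture.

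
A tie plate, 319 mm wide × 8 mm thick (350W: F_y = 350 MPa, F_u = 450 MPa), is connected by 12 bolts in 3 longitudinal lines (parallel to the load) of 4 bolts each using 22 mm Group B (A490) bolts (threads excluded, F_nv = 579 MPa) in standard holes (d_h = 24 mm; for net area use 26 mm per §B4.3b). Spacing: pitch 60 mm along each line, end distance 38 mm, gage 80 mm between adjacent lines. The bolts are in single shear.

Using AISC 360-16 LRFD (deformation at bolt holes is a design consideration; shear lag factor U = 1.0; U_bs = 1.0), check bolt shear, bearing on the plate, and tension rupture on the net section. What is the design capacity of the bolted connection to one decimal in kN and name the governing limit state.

Bolt shear: A_b = π(22)²/4 = 380.13 mm². φR_n = 0.75 × 579 × 380.13 × 12 × 1 = 1980.9 kN.
Bearing (8 mm plate, F_u = 450 MPa): end bolts L_c = 38 − 24/2 = 26, R_n = min(1.2×26×8×450, 2.4×22×8×450) = 112.32 kN/bolt; interior L_c = 60 − 24 = 36, R_n = 155.52 kN/bolt. φR_n = 0.75 × (3×112.32 + 9×155.52) = 1302.5 kN.
Tension rupture (net): A_n = (319 − 3×26)×8 = 1928 mm² (U = 1.0, A_e = A_n). φR_n = 0.75 × 450 × 1928 = 650.7 kN.
Governing: min(1980.9, 1302.5, 650.7) = 650.7 kN → net-section rupture.

650.7 kN (net-section rupture governs)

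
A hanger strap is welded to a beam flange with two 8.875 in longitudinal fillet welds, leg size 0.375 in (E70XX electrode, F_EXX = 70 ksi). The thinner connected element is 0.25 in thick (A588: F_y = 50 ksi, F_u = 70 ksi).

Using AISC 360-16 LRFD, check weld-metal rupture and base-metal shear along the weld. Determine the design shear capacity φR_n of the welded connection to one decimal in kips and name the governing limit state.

133.1 kips (base-metal shear governs)

Weld metal: throat = 0.707×0.375 = 0.26513 in, L = 2×8.875 = 17.75 in. φR_n = 0.75 × 0.6 × 70 × 0.26513 × 17.75 = 148.2 kips.
Base metal shear (0.25 in plate): yield φR_n = 1.0×0.6×50×0.25×17.75 = 133.1 kips; rupture φR_n = 0.75×0.6×70×0.25×17.75 = 139.8 kips; take 133.1 kips (yield).
Governing: min(148.2, 133.1) = 133.1 kips → base-metal shear.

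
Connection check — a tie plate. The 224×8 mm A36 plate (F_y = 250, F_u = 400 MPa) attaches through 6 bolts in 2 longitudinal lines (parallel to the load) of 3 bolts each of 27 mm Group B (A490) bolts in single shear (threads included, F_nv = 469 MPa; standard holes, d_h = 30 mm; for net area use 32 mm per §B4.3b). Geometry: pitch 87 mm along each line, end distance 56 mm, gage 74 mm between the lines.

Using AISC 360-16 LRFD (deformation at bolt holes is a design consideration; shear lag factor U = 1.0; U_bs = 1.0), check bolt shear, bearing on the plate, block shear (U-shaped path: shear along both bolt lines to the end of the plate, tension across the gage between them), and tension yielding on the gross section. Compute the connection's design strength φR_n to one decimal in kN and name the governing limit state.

403.2 kN (gross-section yield governs)

Bolt shear: A_b = π(27)²/4 = 572.56 mm². φR_n = 0.75 × 469 × 572.56 × 6 × 1 = 1208.4 kN.
Bearing (8 mm plate, F_u = 400 MPa): end bolts L_c = 56 − 30/2 = 41, R_n = min(1.2×41×8×400, 2.4×27×8×400) = 157.44 kN/bolt; interior L_c = 87 − 30 = 57, R_n = 207.36 kN/bolt. φR_n = 0.75 × (2×157.44 + 4×207.36) = 858.2 kN.
Block shear: shear path 2×[56+2×87] = 2×230 mm, A_gv = 3680, A_nv = 2×(230 − 2.5×32)×8 = 2400 mm²; tension across gage: (74 − 1×32)×8 = 336 mm². R_n = min(0.6×400×2400, 0.6×250×3680) + 1.0×400×336 = min(576, 552) + 134.4 = 686.4 kN. φR_n = 0.75 × 686.4 = 514.8 kN.
Tension yield (gross): A_g = 224×8 = 1792 mm². φR_n = 0.90 × 250 × 1792 = 403.2 kN.
Governing: min(1208.4, 858.2, 514.8, 403.2) = 403.2 kN → gross-section yield.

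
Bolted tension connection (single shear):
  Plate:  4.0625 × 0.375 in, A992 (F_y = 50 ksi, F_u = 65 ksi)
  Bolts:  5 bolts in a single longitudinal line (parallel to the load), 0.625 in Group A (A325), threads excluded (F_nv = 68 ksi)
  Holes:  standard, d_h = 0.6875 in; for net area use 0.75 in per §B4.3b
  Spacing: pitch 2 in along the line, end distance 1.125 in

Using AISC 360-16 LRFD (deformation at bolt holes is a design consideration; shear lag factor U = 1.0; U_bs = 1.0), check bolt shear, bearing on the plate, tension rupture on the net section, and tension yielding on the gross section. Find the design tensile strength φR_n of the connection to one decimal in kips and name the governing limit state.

Bolt shear: A_b = π(0.625)²/4 = 0.3068 in². φR_n = 0.75 × 68 × 0.3068 × 5 × 1 = 78.2 kips.
Bearing (0.375 in plate, F_u = 65 ksi): end bolts L_c = 1.125 − 0.6875/2 = 0.78125, R_n = min(1.2×0.78125×0.375×65, 2.4×0.625×0.375×65) = 22.852 kips/bolt; interior L_c = 2 − 0.6875 = 1.3125, R_n = 36.563 kips/bolt. φR_n = 0.75 × (1×22.852 + 4×36.563) = 126.8 kips.
Tension rupture (net): A_n = (4.0625 − 1×0.75)×0.375 = 1.2422 in² (U = 1.0, A_e = A_n). φR_n = 0.75 × 65 × 1.2422 = 60.6 kips.
Tension yield (gross): A_g = 4.0625×0.375 = 1.5234 in². φR_n = 0.90 × 50 × 1.5234 = 68.6 kips.
Governing: min(78.2, 126.8, 60.6, 68.6) = 60.6 kips → net-section rupture.

60.6 kips (net-section rupture governs)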